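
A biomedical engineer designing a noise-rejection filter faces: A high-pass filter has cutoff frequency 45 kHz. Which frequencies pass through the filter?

A high-pass filter passes all frequencies above the cutoff frequency 45 kHz and attenuates lower frequencies.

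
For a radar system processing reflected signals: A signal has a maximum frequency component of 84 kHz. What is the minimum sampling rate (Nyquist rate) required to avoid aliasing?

By the Nyquist-Shannon sampling theorem,
the minimum sampling rate (Nyquist rate) must be at least 2 * f_max.
Nyquist rate = 2 * 84 kHz = 168 kHz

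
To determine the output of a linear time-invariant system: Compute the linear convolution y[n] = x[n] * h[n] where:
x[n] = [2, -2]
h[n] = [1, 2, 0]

y[n] = sum_k x[k]*h[n-k]. Output length = len(x) + len(h) - 1 = 2 + 3 - 1 = 4.
y[0] = 2*1 = 2
y[1] = -2*1 + 2*2 = 2
y[2] = -2*2 + 2*0 = -4
y[3] = -2*0 = 0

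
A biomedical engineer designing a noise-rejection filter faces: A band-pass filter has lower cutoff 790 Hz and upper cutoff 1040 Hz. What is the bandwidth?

Bandwidth = f_high - f_low
= 1040 Hz - 790 Hz = 250 Hz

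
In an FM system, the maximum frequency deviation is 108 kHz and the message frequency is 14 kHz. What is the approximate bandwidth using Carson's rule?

Carson's rule: BW = 2*(delta_f + f_m)
= 2*(108 + 14) kHz = 244 kHz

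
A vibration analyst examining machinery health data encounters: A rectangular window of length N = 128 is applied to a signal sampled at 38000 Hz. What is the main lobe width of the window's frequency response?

For a rectangular window of length N,
the main lobe width in frequency is 2*f_s/N.
= 2*38000/128 = 2375/4 Hz
This determines the minimum frequency separation for resolving two sinusoids.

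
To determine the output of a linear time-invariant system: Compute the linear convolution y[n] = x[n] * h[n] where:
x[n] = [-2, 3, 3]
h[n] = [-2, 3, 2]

y[n] = sum_k x[k]*h[n-k]. Output length = len(x) + len(h) - 1 = 3 + 3 - 1 = 5.
y[0] = -2*-2 = 4
y[1] = 3*-2 + -2*3 = -12
y[2] = 3*-2 + 3*3 + -2*2 = -1
y[3] = 3*3 + 3*2 = 15
y[4] = 3*2 = 6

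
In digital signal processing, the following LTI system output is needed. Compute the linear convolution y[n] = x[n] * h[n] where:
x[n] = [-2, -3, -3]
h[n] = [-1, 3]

y[n] = sum_k x[k]*h[n-k]. Output length = len(x) + len(h) - 1 = 3 + 2 - 1 = 4.
y[0] = -2*-1 = 2
y[1] = -3*-1 + -2*3 = -3
y[2] = -3*-1 + -3*3 = -6
y[3] = -3*3 = -9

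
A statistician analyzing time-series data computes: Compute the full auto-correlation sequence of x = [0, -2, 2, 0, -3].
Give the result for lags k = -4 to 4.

r_xx[k] = sum_m x[m]*x[m+k], indexed from 0, for k = -4 to 4:
  r_xx[-4] = x[4]*x[0] = 0
  r_xx[-3] = x[3]*x[0] + x[4]*x[1] = 6
  r_xx[-2] = x[2]*x[0] + x[3]*x[1] + x[4]*x[2] = -6
  r_xx[-1] = x[1]*x[0] + x[2]*x[1] + x[3]*x[2] + x[4]*x[3] = -4
  r_xx[0] = x[0]*x[0] + x[1]*x[1] + x[2]*x[2] + x[3]*x[3] + x[4]*x[4] = 17
  r_xx[1] = x[0]*x[1] + x[1]*x[2] + x[2]*x[3] + x[3]*x[4] = -4
  r_xx[2] = x[0]*x[2] + x[1]*x[3] + x[2]*x[4] = -6
  r_xx[3] = x[0]*x[3] + x[1]*x[4] = 6
  r_xx[4] = x[0]*x[4] = 0
r_xx = [0, 6, -6, -4, 17, -4, -6, 6, 0]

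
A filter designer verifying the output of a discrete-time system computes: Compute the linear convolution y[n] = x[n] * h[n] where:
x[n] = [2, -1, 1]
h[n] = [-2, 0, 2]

y[n] = sum_k x[k]*h[n-k]. Output length = len(x) + len(h) - 1 = 3 + 3 - 1 = 5.
y[0] = 2*-2 = -4
y[1] = -1*-2 + 2*0 = 2
y[2] = 1*-2 + -1*0 + 2*2 = 2
y[3] = 1*0 + -1*2 = -2
y[4] = 1*2 = 2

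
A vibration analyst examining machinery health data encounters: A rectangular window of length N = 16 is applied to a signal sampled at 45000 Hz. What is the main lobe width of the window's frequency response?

For a rectangular window of length N,
the main lobe width in frequency is 2*f_s/N.
= 2*45000/16 = 5625 Hz
This determines the minimum frequency separation for resolving two sinusoids.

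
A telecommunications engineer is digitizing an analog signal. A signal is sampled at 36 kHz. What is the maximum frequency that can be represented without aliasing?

The maximum frequency that can be represented without aliasing
is the Nyquist frequency: f_max = f_s / 2 = 36 kHz / 2 = 18 kHz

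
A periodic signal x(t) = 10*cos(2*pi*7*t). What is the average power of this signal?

Average power of A*cos(wt) is A^2/2.
P = 10^2 / 2 = 100/2 = 50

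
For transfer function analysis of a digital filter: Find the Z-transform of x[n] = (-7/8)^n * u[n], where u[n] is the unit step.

The Z-transform of a^n * u[n] is z/(z-a) for |z| > |a|.
Here a = -7/8, so X(z) = z/(z - (-7/8)) = 8z/(8z + 7)
ROC: |z| > 7/8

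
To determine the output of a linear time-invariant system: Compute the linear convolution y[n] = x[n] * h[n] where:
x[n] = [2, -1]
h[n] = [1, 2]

y[n] = sum_k x[k]*h[n-k]. Output length = len(x) + len(h) - 1 = 2 + 2 - 1 = 3.
y[0] = 2*1 = 2
y[1] = -1*1 + 2*2 = 3
y[2] = -1*2 = -2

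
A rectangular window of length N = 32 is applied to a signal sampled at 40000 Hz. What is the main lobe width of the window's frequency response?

For a rectangular window of length N,
the main lobe width in frequency is 2*f_s/N.
= 2*40000/32 = 2500 Hz
This determines the minimum frequency separation for resolving two sinusoids.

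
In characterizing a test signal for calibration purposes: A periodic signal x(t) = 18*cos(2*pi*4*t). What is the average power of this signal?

Average power of A*cos(wt) is A^2/2.
P = 18^2 / 2 = 324/2 = 162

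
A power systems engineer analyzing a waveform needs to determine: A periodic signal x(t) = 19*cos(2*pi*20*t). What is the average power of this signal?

Average power of A*cos(wt) is A^2/2.
P = 19^2 / 2 = 361/2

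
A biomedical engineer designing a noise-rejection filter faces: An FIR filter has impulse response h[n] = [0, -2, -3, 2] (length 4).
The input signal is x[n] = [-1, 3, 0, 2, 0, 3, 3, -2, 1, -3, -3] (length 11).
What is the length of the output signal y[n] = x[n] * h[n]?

For linear convolution, the output length is:
len(y) = len(x) + len(h) - 1 = 11 + 4 - 1 = 14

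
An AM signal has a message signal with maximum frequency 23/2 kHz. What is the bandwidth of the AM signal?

In AM (double-sideband), the bandwidth is twice the message frequency.
BW = 2 * f_m = 2 * 23/2 kHz = 23 kHz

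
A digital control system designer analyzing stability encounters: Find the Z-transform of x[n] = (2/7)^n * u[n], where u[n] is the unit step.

The Z-transform of a^n * u[n] is z/(z-a) for |z| > |a|.
Here a = 2/7, so X(z) = z/(z - (2/7)) = 7z/(7z - 2)
ROC: |z| > 2/7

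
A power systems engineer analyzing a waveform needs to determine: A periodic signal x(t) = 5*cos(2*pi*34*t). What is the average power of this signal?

Average power of A*cos(wt) is A^2/2.
P = 5^2 / 2 = 25/2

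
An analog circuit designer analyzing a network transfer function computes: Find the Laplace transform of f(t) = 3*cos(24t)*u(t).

Standard pair: cos(wt)*u(t) <-> s/(s^2+w^2)
With w = 24: L{3*cos(24t)*u(t)} = 3s/(s^2+576)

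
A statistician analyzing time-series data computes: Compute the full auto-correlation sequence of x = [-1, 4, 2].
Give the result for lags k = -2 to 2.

r_xx[k] = sum_m x[m]*x[m+k], indexed from 0, for k = -2 to 2:
  r_xx[-2] = x[2]*x[0] = -2
  r_xx[-1] = x[1]*x[0] + x[2]*x[1] = 4
  r_xx[0] = x[0]*x[0] + x[1]*x[1] + x[2]*x[2] = 21
  r_xx[1] = x[0]*x[1] + x[1]*x[2] = 4
  r_xx[2] = x[0]*x[2] = -2
r_xx = [-2, 4, 21, 4, -2]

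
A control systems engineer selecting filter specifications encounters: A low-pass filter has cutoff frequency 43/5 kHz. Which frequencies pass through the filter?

A low-pass filter passes all frequencies below the cutoff frequency 43/5 kHz and attenuates higher frequencies.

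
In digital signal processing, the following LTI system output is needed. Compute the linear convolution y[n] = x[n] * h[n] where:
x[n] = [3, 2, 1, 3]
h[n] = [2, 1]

y[n] = sum_k x[k]*h[n-k]. Output length = len(x) + len(h) - 1 = 4 + 2 - 1 = 5.
y[0] = 3*2 = 6
y[1] = 2*2 + 3*1 = 7
y[2] = 1*2 + 2*1 = 4
y[3] = 3*2 + 1*1 = 7
y[4] = 3*1 = 3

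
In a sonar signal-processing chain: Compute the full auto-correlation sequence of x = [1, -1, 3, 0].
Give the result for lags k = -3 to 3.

r_xx[k] = sum_m x[m]*x[m+k], indexed from 0, for k = -3 to 3:
  r_xx[-3] = x[3]*x[0] = 0
  r_xx[-2] = x[2]*x[0] + x[3]*x[1] = 3
  r_xx[-1] = x[1]*x[0] + x[2]*x[1] + x[3]*x[2] = -4
  r_xx[0] = x[0]*x[0] + x[1]*x[1] + x[2]*x[2] + x[3]*x[3] = 11
  r_xx[1] = x[0]*x[1] + x[1]*x[2] + x[2]*x[3] = -4
  r_xx[2] = x[0]*x[2] + x[1]*x[3] = 3
  r_xx[3] = x[0]*x[3] = 0
r_xx = [0, 3, -4, 11, -4, 3, 0]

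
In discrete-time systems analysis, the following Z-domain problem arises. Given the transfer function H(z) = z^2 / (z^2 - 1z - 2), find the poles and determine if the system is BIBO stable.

Poles are roots of the denominator: z^2 - 1z - 2 = 0.
Quadratic formula: z = [-(-1) +/- sqrt((-1)^2 - 4*(-2))] / 2
Discriminant = 1 + 8 = 9; sqrt = 3.
z = (1 +/- 3) / 2 => z = 2 or z = -1.
|p1| = 2, |p2| = 1.
For BIBO stability, all poles must lie inside the unit circle (|p| < 1).
System is UNSTABLE since at least one |p| >= 1.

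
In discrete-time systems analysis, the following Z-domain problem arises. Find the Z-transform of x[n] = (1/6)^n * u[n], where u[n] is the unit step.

The Z-transform of a^n * u[n] is z/(z-a) for |z| > |a|.
Here a = 1/6, so X(z) = z/(z - (1/6)) = 6z/(6z - 1)
ROC: |z| > 1/6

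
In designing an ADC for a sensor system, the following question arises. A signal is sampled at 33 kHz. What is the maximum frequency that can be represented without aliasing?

The maximum frequency that can be represented without aliasing
is the Nyquist frequency: f_max = f_s / 2 = 33 kHz / 2 = 33/2 kHz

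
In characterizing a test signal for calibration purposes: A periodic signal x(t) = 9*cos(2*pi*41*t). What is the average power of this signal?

Average power of A*cos(wt) is A^2/2.
P = 9^2 / 2 = 81/2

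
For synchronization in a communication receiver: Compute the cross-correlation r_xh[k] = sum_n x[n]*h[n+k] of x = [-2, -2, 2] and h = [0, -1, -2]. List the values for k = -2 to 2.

Both sequences indexed from 0 and zero outside their support.
Lags with overlap: k = -2 to 2.
  r_xh[-2] = x[2]*h[0] = 0
  r_xh[-1] = x[1]*h[0] + x[2]*h[1] = -2
  r_xh[0] = x[0]*h[0] + x[1]*h[1] + x[2]*h[2] = -2
  r_xh[1] = x[0]*h[1] + x[1]*h[2] = 6
  r_xh[2] = x[0]*h[2] = 4
r_xh = [0, -2, -2, 6, 4] (for k = -2, ..., 2)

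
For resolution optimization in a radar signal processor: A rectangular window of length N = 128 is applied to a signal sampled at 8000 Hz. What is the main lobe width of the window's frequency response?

For a rectangular window of length N,
the main lobe width in frequency is 2*f_s/N.
= 2*8000/128 = 125 Hz
This determines the minimum frequency separation for resolving two sinusoids.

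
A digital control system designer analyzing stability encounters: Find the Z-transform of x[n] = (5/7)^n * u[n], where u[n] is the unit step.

The Z-transform of a^n * u[n] is z/(z-a) for |z| > |a|.
Here a = 5/7, so X(z) = z/(z - (5/7)) = 7z/(7z - 5)
ROC: |z| > 5/7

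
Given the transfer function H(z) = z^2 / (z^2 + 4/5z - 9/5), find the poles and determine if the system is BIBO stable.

Poles are roots of the denominator: z^2 + 4/5z - 9/5 = 0.
Quadratic formula: z = [-(4/5) +/- sqrt((4/5)^2 - 4*(-9/5))] / 2
Discriminant = 16/25 + 36/5 = 196/25; sqrt = 14/5.
z = (-4/5 +/- 14/5) / 2 => z = 1 or z = -9/5.
|p1| = 9/5, |p2| = 1.
For BIBO stability, all poles must lie inside the unit circle (|p| < 1).
System is UNSTABLE since at least one |p| >= 1.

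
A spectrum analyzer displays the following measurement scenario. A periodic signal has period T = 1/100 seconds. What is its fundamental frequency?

The fundamental frequency is the reciprocal of the period.
f = 1/T = 1/(1/100) = 100 Hz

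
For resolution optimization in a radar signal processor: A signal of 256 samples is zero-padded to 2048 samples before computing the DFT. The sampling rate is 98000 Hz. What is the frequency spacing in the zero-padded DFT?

Original DFT: N = 256, resolution = f_s/N = 98000/256 = 6125/16 Hz
Zero-padded DFT: N = 2048, resolution = f_s/N = 98000/2048 = 6125/128 Hz
Zero-padding interpolates the spectrum (finer frequency grid)
but does NOT improve the true spectral resolution (ability to resolve close frequencies).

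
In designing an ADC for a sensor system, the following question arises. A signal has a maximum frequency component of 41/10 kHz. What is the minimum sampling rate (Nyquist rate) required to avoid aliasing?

By the Nyquist-Shannon sampling theorem,
the minimum sampling rate (Nyquist rate) must be at least 2 * f_max.
Nyquist rate = 2 * 41/10 kHz = 41/5 kHz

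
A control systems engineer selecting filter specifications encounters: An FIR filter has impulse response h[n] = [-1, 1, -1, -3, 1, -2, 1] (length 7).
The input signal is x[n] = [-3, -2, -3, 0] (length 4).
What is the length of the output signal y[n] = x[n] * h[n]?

For linear convolution, the output length is:
len(y) = len(x) + len(h) - 1 = 4 + 7 - 1 = 10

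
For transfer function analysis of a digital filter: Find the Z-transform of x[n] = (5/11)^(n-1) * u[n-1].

Time-shifting property: if X(z) = Z{x[n]}, then Z{x[n-d]} = z^(-d) * X(z)
X(z) = z/(z - 5/11) for x[n] = (5/11)^n * u[n]
Z{x[n-1]} = z^(-1) * z/(z - 5/11) = 1/(z - 5/11)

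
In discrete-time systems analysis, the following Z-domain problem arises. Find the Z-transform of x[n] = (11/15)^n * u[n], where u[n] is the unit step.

The Z-transform of a^n * u[n] is z/(z-a) for |z| > |a|.
Here a = 11/15, so X(z) = z/(z - (11/15)) = 15z/(15z - 11)
ROC: |z| > 11/15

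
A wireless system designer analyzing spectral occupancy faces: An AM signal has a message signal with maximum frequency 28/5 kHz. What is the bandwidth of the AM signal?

In AM (double-sideband), the bandwidth is twice the message frequency.
BW = 2 * f_m = 2 * 28/5 kHz = 56/5 kHz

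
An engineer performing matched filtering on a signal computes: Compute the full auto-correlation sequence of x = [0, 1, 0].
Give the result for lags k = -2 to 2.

r_xx[k] = sum_m x[m]*x[m+k], indexed from 0, for k = -2 to 2:
  r_xx[-2] = x[2]*x[0] = 0
  r_xx[-1] = x[1]*x[0] + x[2]*x[1] = 0
  r_xx[0] = x[0]*x[0] + x[1]*x[1] + x[2]*x[2] = 1
  r_xx[1] = x[0]*x[1] + x[1]*x[2] = 0
  r_xx[2] = x[0]*x[2] = 0
r_xx = [0, 0, 1, 0, 0]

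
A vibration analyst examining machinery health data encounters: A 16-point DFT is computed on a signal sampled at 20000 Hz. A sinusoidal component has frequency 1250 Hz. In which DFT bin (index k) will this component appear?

DFT frequency resolution = f_s/N = 20000/16 = 1250 Hz
Bin index k = f_signal / resolution = 1250 / 1250 = 1
The signal frequency 1250 Hz falls in DFT bin k = 1.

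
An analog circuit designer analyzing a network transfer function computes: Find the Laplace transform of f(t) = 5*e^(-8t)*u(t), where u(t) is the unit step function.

Standard Laplace transform pair:
e^(-at)*u(t) <-> 1/(s+a)
With a = 8: L{5*e^(-8t)*u(t)} = 5/(s+8), ROC: Re(s) > -8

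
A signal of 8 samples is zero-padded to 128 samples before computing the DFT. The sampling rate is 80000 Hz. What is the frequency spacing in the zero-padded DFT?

Original DFT: N = 8, resolution = f_s/N = 80000/8 = 10000 Hz
Zero-padded DFT: N = 128, resolution = f_s/N = 80000/128 = 625 Hz
Zero-padding interpolates the spectrum (finer frequency grid)
but does NOT improve the true spectral resolution (ability to resolve close frequencies).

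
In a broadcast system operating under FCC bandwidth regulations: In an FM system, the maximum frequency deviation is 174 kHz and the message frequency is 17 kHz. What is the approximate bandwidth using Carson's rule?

Carson's rule: BW = 2*(delta_f + f_m)
= 2*(174 + 17) kHz = 382 kHz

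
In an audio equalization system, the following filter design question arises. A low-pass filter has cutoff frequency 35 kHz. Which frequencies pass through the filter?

A low-pass filter passes all frequencies below the cutoff frequency 35 kHz and attenuates higher frequencies.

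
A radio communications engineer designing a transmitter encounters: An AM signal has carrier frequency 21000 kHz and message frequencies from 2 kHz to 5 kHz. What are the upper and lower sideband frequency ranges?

Upper sideband (USB) = fc + [fm_low, fm_high] = 21000 + [2, 5] = [21002, 21005] kHz
Lower sideband (LSB) = fc - [fm_high, fm_low] = 21000 - [5, 2] = [20995, 20998] kHz
Total occupied spectrum: 20995 kHz to 21005 kHz (plus carrier at 21000 kHz)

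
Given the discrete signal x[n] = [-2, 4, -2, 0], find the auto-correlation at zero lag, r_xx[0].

The auto-correlation at zero lag r_xx[0] equals the signal energy.
r_xx[0] = sum of x[n]^2 = (-2)^2 + 4^2 + (-2)^2 + 0^2
= 4 + 16 + 4 + 0 = 24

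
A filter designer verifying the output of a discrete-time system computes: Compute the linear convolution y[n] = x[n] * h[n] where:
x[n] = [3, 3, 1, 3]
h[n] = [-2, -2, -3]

y[n] = sum_k x[k]*h[n-k]. Output length = len(x) + len(h) - 1 = 4 + 3 - 1 = 6.
y[0] = 3*-2 = -6
y[1] = 3*-2 + 3*-2 = -12
y[2] = 1*-2 + 3*-2 + 3*-3 = -17
y[3] = 3*-2 + 1*-2 + 3*-3 = -17
y[4] = 3*-2 + 1*-3 = -9
y[5] = 3*-3 = -9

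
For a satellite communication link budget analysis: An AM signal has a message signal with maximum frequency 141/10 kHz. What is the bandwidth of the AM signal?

In AM (double-sideband), the bandwidth is twice the message frequency.
BW = 2 * f_m = 2 * 141/10 kHz = 141/5 kHz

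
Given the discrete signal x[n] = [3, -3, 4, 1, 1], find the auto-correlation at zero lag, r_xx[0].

The auto-correlation at zero lag r_xx[0] equals the signal energy.
r_xx[0] = sum of x[n]^2 = 3^2 + (-3)^2 + 4^2 + 1^2 + 1^2
= 9 + 9 + 16 + 1 + 1 = 36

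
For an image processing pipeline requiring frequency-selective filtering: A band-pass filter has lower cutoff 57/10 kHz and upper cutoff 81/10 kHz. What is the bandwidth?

Bandwidth = f_high - f_low
= 81/10 kHz - 57/10 kHz = 12/5 kHz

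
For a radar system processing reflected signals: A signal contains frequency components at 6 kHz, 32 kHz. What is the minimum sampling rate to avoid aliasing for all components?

The highest frequency component is f_max = 32 kHz.
Nyquist rate = 2 * f_max = 2 * 32 kHz = 64 kHz.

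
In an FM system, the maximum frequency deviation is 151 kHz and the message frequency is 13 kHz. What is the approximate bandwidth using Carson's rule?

Carson's rule: BW = 2*(delta_f + f_m)
= 2*(151 + 13) kHz = 328 kHz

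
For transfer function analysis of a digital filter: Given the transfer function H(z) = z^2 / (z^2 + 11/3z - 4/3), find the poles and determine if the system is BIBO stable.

Poles are roots of the denominator: z^2 + 11/3z - 4/3 = 0.
Quadratic formula: z = [-(11/3) +/- sqrt((11/3)^2 - 4*(-4/3))] / 2
Discriminant = 121/9 + 16/3 = 169/9; sqrt = 13/3.
z = (-11/3 +/- 13/3) / 2 => z = 1/3 or z = -4.
|p1| = 4, |p2| = 1/3.
For BIBO stability, all poles must lie inside the unit circle (|p| < 1).
System is UNSTABLE since at least one |p| >= 1.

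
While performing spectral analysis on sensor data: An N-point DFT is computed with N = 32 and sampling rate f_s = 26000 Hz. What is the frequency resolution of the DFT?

DFT frequency resolution = f_s / N
= 26000 / 32 = 1625/2 Hz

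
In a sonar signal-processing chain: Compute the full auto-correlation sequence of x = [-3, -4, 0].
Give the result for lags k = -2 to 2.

r_xx[k] = sum_m x[m]*x[m+k], indexed from 0, for k = -2 to 2:
  r_xx[-2] = x[2]*x[0] = 0
  r_xx[-1] = x[1]*x[0] + x[2]*x[1] = 12
  r_xx[0] = x[0]*x[0] + x[1]*x[1] + x[2]*x[2] = 25
  r_xx[1] = x[0]*x[1] + x[1]*x[2] = 12
  r_xx[2] = x[0]*x[2] = 0
r_xx = [0, 12, 25, 12, 0]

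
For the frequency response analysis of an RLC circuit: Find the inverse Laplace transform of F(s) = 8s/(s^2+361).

Standard pair: s/(s^2+w^2) <-> cos(wt)*u(t)
With k=8, w=19: f(t) = 8*cos(19t)*u(t)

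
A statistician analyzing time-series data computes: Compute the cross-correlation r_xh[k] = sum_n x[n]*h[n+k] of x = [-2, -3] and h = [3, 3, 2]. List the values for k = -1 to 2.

Both sequences indexed from 0 and zero outside their support.
Lags with overlap: k = -1 to 2.
  r_xh[-1] = x[1]*h[0] = -9
  r_xh[0] = x[0]*h[0] + x[1]*h[1] = -15
  r_xh[1] = x[0]*h[1] + x[1]*h[2] = -12
  r_xh[2] = x[0]*h[2] = -4
r_xh = [-9, -15, -12, -4] (for k = -1, ..., 2)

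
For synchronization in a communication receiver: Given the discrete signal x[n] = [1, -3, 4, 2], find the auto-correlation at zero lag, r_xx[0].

The auto-correlation at zero lag r_xx[0] equals the signal energy.
r_xx[0] = sum of x[n]^2 = 1^2 + (-3)^2 + 4^2 + 2^2
= 1 + 9 + 16 + 4 = 30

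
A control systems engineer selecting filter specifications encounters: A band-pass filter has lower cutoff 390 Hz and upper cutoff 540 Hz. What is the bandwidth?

Bandwidth = f_high - f_low
= 540 Hz - 390 Hz = 150 Hz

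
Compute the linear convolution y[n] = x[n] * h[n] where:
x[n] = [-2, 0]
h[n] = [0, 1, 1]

y[n] = sum_k x[k]*h[n-k]. Output length = len(x) + len(h) - 1 = 2 + 3 - 1 = 4.
y[0] = -2*0 = 0
y[1] = 0*0 + -2*1 = -2
y[2] = 0*1 + -2*1 = -2
y[3] = 0*1 = 0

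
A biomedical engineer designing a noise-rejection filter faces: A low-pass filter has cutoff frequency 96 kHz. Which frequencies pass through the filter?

A low-pass filter passes all frequencies below the cutoff frequency 96 kHz and attenuates higher frequencies.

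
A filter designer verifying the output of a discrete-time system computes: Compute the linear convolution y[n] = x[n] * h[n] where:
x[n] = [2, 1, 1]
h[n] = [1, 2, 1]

y[n] = sum_k x[k]*h[n-k]. Output length = len(x) + len(h) - 1 = 3 + 3 - 1 = 5.
y[0] = 2*1 = 2
y[1] = 1*1 + 2*2 = 5
y[2] = 1*1 + 1*2 + 2*1 = 5
y[3] = 1*2 + 1*1 = 3
y[4] = 1*1 = 1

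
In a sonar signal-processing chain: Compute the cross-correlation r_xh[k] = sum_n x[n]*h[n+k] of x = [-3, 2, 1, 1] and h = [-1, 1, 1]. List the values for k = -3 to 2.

Both sequences indexed from 0 and zero outside their support.
Lags with overlap: k = -3 to 2.
  r_xh[-3] = x[3]*h[0] = -1
  r_xh[-2] = x[2]*h[0] + x[3]*h[1] = 0
  r_xh[-1] = x[1]*h[0] + x[2]*h[1] + x[3]*h[2] = 0
  r_xh[0] = x[0]*h[0] + x[1]*h[1] + x[2]*h[2] = 6
  r_xh[1] = x[0]*h[1] + x[1]*h[2] = -1
  r_xh[2] = x[0]*h[2] = -3
r_xh = [-1, 0, 0, 6, -1, -3] (for k = -3, ..., 2)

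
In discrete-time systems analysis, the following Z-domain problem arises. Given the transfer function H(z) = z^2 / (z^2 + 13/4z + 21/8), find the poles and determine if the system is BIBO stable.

Poles are roots of the denominator: z^2 + 13/4z + 21/8 = 0.
Quadratic formula: z = [-(13/4) +/- sqrt((13/4)^2 - 4*(21/8))] / 2
Discriminant = 169/16 - 21/2 = 1/16; sqrt = 1/4.
z = (-13/4 +/- 1/4) / 2 => z = -3/2 or z = -7/4.
|p1| = 3/2, |p2| = 7/4.
For BIBO stability, all poles must lie inside the unit circle (|p| < 1).
System is UNSTABLE since at least one |p| >= 1.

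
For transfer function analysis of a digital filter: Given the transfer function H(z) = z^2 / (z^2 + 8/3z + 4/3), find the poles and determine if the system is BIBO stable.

Poles are roots of the denominator: z^2 + 8/3z + 4/3 = 0.
Quadratic formula: z = [-(8/3) +/- sqrt((8/3)^2 - 4*(4/3))] / 2
Discriminant = 64/9 - 16/3 = 16/9; sqrt = 4/3.
z = (-8/3 +/- 4/3) / 2 => z = -2/3 or z = -2.
|p1| = 2, |p2| = 2/3.
For BIBO stability, all poles must lie inside the unit circle (|p| < 1).
System is UNSTABLE since at least one |p| >= 1.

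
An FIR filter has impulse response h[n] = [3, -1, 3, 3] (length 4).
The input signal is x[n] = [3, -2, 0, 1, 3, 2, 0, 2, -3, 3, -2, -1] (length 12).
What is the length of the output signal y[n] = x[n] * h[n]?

For linear convolution, the output length is:
len(y) = len(x) + len(h) - 1 = 12 + 4 - 1 = 15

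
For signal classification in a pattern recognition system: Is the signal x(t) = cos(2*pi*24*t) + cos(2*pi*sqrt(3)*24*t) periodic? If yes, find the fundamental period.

f1 = 24 Hz, f2 = 24*sqrt(3) Hz
Ratio f2/f1 = sqrt(3), which is irrational.
Since the frequency ratio is irrational, no common period exists.
The signal is not periodic.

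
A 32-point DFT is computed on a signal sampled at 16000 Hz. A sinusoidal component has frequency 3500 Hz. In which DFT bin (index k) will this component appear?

DFT frequency resolution = f_s/N = 16000/32 = 500 Hz
Bin index k = f_signal / resolution = 3500 / 500 = 7
The signal frequency 3500 Hz falls in DFT bin k = 7.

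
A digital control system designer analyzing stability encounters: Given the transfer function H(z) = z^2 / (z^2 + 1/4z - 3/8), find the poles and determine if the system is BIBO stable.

Poles are roots of the denominator: z^2 + 1/4z - 3/8 = 0.
Quadratic formula: z = [-(1/4) +/- sqrt((1/4)^2 - 4*(-3/8))] / 2
Discriminant = 1/16 + 3/2 = 25/16; sqrt = 5/4.
z = (-1/4 +/- 5/4) / 2 => z = 1/2 or z = -3/4.
|p1| = 3/4, |p2| = 1/2.
For BIBO stability, all poles must lie inside the unit circle (|p| < 1).
System is STABLE since both |p| < 1.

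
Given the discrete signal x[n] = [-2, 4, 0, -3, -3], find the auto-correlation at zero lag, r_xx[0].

The auto-correlation at zero lag r_xx[0] equals the signal energy.
r_xx[0] = sum of x[n]^2 = (-2)^2 + 4^2 + 0^2 + (-3)^2 + (-3)^2
= 4 + 16 + 0 + 9 + 9 = 38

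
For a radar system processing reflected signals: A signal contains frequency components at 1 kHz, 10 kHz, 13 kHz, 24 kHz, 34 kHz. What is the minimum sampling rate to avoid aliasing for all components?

The highest frequency component is f_max = 34 kHz.
Nyquist rate = 2 * f_max = 2 * 34 kHz = 68 kHz.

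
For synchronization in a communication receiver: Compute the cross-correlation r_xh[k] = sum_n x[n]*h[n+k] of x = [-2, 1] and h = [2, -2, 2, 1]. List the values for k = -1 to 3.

Both sequences indexed from 0 and zero outside their support.
Lags with overlap: k = -1 to 3.
  r_xh[-1] = x[1]*h[0] = 2
  r_xh[0] = x[0]*h[0] + x[1]*h[1] = -6
  r_xh[1] = x[0]*h[1] + x[1]*h[2] = 6
  r_xh[2] = x[0]*h[2] + x[1]*h[3] = -3
  r_xh[3] = x[0]*h[3] = -2
r_xh = [2, -6, 6, -3, -2] (for k = -1, ..., 3)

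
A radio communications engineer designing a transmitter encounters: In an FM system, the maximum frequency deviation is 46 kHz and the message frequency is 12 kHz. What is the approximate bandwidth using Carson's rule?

Carson's rule: BW = 2*(delta_f + f_m)
= 2*(46 + 12) kHz = 116 kHz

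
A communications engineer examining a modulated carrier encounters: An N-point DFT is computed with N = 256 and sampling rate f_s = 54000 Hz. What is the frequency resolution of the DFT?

DFT frequency resolution = f_s / N
= 54000 / 256 = 3375/16 Hz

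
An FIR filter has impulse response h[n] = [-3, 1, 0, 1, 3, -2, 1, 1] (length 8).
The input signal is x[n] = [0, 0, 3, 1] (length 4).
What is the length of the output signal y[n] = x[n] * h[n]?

For linear convolution, the output length is:
len(y) = len(x) + len(h) - 1 = 4 + 8 - 1 = 11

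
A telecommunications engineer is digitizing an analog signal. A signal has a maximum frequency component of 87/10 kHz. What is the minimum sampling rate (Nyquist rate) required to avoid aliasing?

By the Nyquist-Shannon sampling theorem,
the minimum sampling rate (Nyquist rate) must be at least 2 * f_max.
Nyquist rate = 2 * 87/10 kHz = 87/5 kHz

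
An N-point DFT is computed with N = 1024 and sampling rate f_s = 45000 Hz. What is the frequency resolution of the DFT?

DFT frequency resolution = f_s / N
= 45000 / 1024 = 5625/128 Hz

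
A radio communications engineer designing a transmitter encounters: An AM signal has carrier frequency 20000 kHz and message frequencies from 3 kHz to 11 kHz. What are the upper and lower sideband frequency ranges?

Upper sideband (USB) = fc + [fm_low, fm_high] = 20000 + [3, 11] = [20003, 20011] kHz
Lower sideband (LSB) = fc - [fm_high, fm_low] = 20000 - [11, 3] = [19989, 19997] kHz
Total occupied spectrum: 19989 kHz to 20011 kHz (plus carrier at 20000 kHz)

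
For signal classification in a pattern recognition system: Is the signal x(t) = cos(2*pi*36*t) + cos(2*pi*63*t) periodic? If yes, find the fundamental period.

f1 = 36 Hz, f2 = 63 Hz
Period T1 = 1/36, T2 = 1/63
Ratio T1/T2 = 63/36, which is rational.
The signal is periodic with fundamental period T = 1/GCD(36,63) = 1/9 s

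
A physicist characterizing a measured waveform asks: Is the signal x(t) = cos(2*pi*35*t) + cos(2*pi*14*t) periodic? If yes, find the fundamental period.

f1 = 35 Hz, f2 = 14 Hz
Period T1 = 1/35, T2 = 1/14
Ratio T1/T2 = 14/35, which is rational.
The signal is periodic with fundamental period T = 1/GCD(35,14) = 1/7 s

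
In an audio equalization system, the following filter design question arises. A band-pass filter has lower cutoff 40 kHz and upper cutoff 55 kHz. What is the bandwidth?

Bandwidth = f_high - f_low
= 55 kHz - 40 kHz = 15 kHz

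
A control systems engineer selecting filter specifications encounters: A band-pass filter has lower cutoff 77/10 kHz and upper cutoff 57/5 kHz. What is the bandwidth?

Bandwidth = f_high - f_low
= 57/5 kHz - 77/10 kHz = 37/10 kHz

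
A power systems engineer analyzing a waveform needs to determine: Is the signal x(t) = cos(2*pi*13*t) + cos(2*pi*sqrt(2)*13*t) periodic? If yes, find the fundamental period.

f1 = 13 Hz, f2 = 13*sqrt(2) Hz
Ratio f2/f1 = sqrt(2), which is irrational.
Since the frequency ratio is irrational, no common period exists.
The signal is not periodic.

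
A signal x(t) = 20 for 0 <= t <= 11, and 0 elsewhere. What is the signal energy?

Energy = integral of |x(t)|^2 dt over the signal duration
= 20^2 * 11 = 400 * 11 = 4400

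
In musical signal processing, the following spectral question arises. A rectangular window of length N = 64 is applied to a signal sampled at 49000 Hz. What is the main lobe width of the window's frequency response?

For a rectangular window of length N,
the main lobe width in frequency is 2*f_s/N.
= 2*49000/64 = 6125/4 Hz
This determines the minimum frequency separation for resolving two sinusoids.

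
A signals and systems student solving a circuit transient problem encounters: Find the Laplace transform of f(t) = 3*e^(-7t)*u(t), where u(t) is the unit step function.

Standard Laplace transform pair:
e^(-at)*u(t) <-> 1/(s+a)
With a = 7: L{3*e^(-7t)*u(t)} = 3/(s+7), ROC: Re(s) > -7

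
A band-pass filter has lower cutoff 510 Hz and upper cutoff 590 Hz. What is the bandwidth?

Bandwidth = f_high - f_low
= 590 Hz - 510 Hz = 80 Hz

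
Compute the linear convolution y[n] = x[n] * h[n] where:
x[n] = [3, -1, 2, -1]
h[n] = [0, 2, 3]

y[n] = sum_k x[k]*h[n-k]. Output length = len(x) + len(h) - 1 = 4 + 3 - 1 = 6.
y[0] = 3*0 = 0
y[1] = -1*0 + 3*2 = 6
y[2] = 2*0 + -1*2 + 3*3 = 7
y[3] = -1*0 + 2*2 + -1*3 = 1
y[4] = -1*2 + 2*3 = 4
y[5] = -1*3 = -3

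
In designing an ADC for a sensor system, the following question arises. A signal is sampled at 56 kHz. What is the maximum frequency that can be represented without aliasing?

The maximum frequency that can be represented without aliasing
is the Nyquist frequency: f_max = f_s / 2 = 56 kHz / 2 = 28 kHz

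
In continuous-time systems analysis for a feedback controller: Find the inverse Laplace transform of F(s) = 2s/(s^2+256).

Standard pair: s/(s^2+w^2) <-> cos(wt)*u(t)
With k=2, w=16: f(t) = 2*cos(16t)*u(t)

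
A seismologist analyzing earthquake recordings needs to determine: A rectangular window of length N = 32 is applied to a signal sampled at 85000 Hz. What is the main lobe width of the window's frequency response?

For a rectangular window of length N,
the main lobe width in frequency is 2*f_s/N.
= 2*85000/32 = 10625/2 Hz
This determines the minimum frequency separation for resolving two sinusoids.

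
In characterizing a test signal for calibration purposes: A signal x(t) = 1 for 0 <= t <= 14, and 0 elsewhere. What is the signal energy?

Energy = integral of |x(t)|^2 dt over the signal duration
= 1^2 * 14 = 1 * 14 = 14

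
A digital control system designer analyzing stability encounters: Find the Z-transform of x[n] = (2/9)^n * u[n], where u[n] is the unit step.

The Z-transform of a^n * u[n] is z/(z-a) for |z| > |a|.
Here a = 2/9, so X(z) = z/(z - (2/9)) = 9z/(9z - 2)
ROC: |z| > 2/9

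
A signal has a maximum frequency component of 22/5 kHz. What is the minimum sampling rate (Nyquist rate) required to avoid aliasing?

By the Nyquist-Shannon sampling theorem,
the minimum sampling rate (Nyquist rate) must be at least 2 * f_max.
Nyquist rate = 2 * 22/5 kHz = 44/5 kHz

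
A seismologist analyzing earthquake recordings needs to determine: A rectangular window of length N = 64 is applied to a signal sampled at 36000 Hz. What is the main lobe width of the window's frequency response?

For a rectangular window of length N,
the main lobe width in frequency is 2*f_s/N.
= 2*36000/64 = 1125 Hz
This determines the minimum frequency separation for resolving two sinusoids.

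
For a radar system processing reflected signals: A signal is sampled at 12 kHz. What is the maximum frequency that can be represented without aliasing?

The maximum frequency that can be represented without aliasing
is the Nyquist frequency: f_max = f_s / 2 = 12 kHz / 2 = 6 kHz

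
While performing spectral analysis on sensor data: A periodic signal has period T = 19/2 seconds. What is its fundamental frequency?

The fundamental frequency is the reciprocal of the period.
f = 1/T = 1/(19/2) = 2/19 Hz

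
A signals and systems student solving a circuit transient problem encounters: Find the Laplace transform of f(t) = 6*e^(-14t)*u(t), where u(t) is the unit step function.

Standard Laplace transform pair:
e^(-at)*u(t) <-> 1/(s+a)
With a = 14: L{6*e^(-14t)*u(t)} = 6/(s+14), ROC: Re(s) > -14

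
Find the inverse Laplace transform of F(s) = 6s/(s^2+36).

Standard pair: s/(s^2+w^2) <-> cos(wt)*u(t)
With k=6, w=6: f(t) = 6*cos(6t)*u(t)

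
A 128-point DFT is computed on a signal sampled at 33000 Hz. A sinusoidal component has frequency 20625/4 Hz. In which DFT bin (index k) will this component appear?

DFT frequency resolution = f_s/N = 33000/128 = 4125/16 Hz
Bin index k = f_signal / resolution = 20625/4 / 4125/16 = 20
The signal frequency 20625/4 Hz falls in DFT bin k = 20.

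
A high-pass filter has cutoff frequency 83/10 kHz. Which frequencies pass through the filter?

A high-pass filter passes all frequencies above the cutoff frequency 83/10 kHz and attenuates lower frequencies.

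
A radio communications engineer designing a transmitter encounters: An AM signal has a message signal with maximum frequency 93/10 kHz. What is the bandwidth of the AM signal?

In AM (double-sideband), the bandwidth is twice the message frequency.
BW = 2 * f_m = 2 * 93/10 kHz = 93/5 kHz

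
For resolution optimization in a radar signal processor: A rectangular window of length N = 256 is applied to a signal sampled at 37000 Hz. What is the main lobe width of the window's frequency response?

For a rectangular window of length N,
the main lobe width in frequency is 2*f_s/N.
= 2*37000/256 = 4625/16 Hz
This determines the minimum frequency separation for resolving two sinusoids.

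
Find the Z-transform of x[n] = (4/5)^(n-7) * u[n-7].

Time-shifting property: if X(z) = Z{x[n]}, then Z{x[n-d]} = z^(-d) * X(z)
X(z) = z/(z - 4/5) for x[n] = (4/5)^n * u[n]
Z{x[n-7]} = z^(-7) * z/(z - 4/5) = z^(-6)/(z - 4/5)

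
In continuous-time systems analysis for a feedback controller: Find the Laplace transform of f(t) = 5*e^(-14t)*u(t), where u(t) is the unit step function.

Standard Laplace transform pair:
e^(-at)*u(t) <-> 1/(s+a)
With a = 14: L{5*e^(-14t)*u(t)} = 5/(s+14), ROC: Re(s) > -14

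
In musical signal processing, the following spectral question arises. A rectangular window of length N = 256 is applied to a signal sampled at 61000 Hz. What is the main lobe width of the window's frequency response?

For a rectangular window of length N,
the main lobe width in frequency is 2*f_s/N.
= 2*61000/256 = 7625/16 Hz
This determines the minimum frequency separation for resolving two sinusoids.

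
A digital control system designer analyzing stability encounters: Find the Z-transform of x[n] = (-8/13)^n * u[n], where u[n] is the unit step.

The Z-transform of a^n * u[n] is z/(z-a) for |z| > |a|.
Here a = -8/13, so X(z) = z/(z - (-8/13)) = 13z/(13z + 8)
ROC: |z| > 8/13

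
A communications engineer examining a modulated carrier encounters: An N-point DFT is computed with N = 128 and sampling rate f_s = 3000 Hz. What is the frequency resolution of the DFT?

DFT frequency resolution = f_s / N
= 3000 / 128 = 375/16 Hz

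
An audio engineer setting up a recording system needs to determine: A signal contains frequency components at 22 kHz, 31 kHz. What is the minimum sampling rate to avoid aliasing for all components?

The highest frequency component is f_max = 31 kHz.
Nyquist rate = 2 * f_max = 2 * 31 kHz = 62 kHz.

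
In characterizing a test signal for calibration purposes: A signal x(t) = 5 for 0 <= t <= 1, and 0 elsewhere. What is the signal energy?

Energy = integral of |x(t)|^2 dt over the signal duration
= 5^2 * 1 = 25 * 1 = 25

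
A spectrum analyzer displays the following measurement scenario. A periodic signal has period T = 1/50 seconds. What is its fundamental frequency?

The fundamental frequency is the reciprocal of the period.
f = 1/T = 1/(1/50) = 50 Hz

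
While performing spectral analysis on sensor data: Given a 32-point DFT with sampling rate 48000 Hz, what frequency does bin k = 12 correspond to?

The frequency of DFT bin k is: f_k = k * f_s / N
f_12 = 12 * 48000 / 32 = 18000 Hz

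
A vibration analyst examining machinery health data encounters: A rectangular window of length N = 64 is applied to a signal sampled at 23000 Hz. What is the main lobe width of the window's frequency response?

For a rectangular window of length N,
the main lobe width in frequency is 2*f_s/N.
= 2*23000/64 = 2875/4 Hz
This determines the minimum frequency separation for resolving two sinusoids.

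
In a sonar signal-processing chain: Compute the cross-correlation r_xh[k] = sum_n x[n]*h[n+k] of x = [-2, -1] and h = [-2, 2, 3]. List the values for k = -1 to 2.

Both sequences indexed from 0 and zero outside their support.
Lags with overlap: k = -1 to 2.
  r_xh[-1] = x[1]*h[0] = 2
  r_xh[0] = x[0]*h[0] + x[1]*h[1] = 2
  r_xh[1] = x[0]*h[1] + x[1]*h[2] = -7
  r_xh[2] = x[0]*h[2] = -6
r_xh = [2, 2, -7, -6] (for k = -1, ..., 2)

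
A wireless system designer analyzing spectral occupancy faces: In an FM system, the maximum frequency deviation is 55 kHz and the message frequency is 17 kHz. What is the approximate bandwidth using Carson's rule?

Carson's rule: BW = 2*(delta_f + f_m)
= 2*(55 + 17) kHz = 144 kHz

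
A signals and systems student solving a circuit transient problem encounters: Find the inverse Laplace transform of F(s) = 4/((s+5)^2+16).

Standard pair: w/((s+a)^2+w^2) <-> e^(-at)*sin(wt)*u(t)
With a=5, w=4: f(t) = e^(-5t)*sin(4t)*u(t)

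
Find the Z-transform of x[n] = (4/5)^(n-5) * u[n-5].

Time-shifting property: if X(z) = Z{x[n]}, then Z{x[n-d]} = z^(-d) * X(z)
X(z) = z/(z - 4/5) for x[n] = (4/5)^n * u[n]
Z{x[n-5]} = z^(-5) * z/(z - 4/5) = z^(-4)/(z - 4/5)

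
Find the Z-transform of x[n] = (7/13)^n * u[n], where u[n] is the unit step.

The Z-transform of a^n * u[n] is z/(z-a) for |z| > |a|.
Here a = 7/13, so X(z) = z/(z - (7/13)) = 13z/(13z - 7)
ROC: |z| > 7/13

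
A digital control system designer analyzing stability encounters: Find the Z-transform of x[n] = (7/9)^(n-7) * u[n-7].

Time-shifting property: if X(z) = Z{x[n]}, then Z{x[n-d]} = z^(-d) * X(z)
X(z) = z/(z - 7/9) for x[n] = (7/9)^n * u[n]
Z{x[n-7]} = z^(-7) * z/(z - 7/9) = z^(-6)/(z - 7/9)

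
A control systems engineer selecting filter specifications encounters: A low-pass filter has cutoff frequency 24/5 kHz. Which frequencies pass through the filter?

A low-pass filter passes all frequencies below the cutoff frequency 24/5 kHz and attenuates higher frequencies.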